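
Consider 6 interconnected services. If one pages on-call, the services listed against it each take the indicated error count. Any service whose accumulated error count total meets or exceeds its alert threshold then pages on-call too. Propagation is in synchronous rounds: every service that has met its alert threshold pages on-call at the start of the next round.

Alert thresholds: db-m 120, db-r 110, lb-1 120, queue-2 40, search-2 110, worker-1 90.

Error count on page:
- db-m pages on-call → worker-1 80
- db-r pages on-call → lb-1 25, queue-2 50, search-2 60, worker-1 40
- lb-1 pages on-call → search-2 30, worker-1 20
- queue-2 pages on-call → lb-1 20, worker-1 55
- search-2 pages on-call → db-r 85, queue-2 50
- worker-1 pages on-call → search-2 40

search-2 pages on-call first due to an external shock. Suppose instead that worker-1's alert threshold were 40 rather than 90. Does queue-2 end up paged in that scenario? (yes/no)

With worker-1's alert threshold at 40:
Round 1 — search-2 pages on-call (initial).
  db-r: +85 → 85 < 110
  queue-2: +50 → 50 ≥ 40
Round 2 — queue-2 pages on-call.
  lb-1: +20 → 20 < 120
  worker-1: +55 → 55 ≥ 40
Round 3 — worker-1 pages on-call.
No further pages.

yes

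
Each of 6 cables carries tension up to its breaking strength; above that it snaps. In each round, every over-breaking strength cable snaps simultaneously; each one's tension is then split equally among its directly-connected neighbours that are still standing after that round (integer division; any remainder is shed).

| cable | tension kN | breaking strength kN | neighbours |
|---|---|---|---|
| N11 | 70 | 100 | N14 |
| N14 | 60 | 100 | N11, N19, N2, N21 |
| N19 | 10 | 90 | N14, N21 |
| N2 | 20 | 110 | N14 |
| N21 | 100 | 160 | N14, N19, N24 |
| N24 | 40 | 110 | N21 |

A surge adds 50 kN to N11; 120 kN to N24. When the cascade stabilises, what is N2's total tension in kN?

Round 1 — N11 at 120 > 100; N24 at 160 > 110. N11, N24 snap.
  N11 sheds 120 kN to N14: 120 each.
    N14: 60+120 = 180 > 100
  N24 sheds 160 kN to N21: 160 each.
    N21: 100+160 = 260 > 160
Round 2 — N14, N21 snap.
  N14 sheds 180 kN to N19, N2: 90 each.
    N19: 10+90 = 100 > 90
    N2: 20+90 = 110 ≤ 110
  N21 sheds 260 kN to N19: 260 each.
    N19: 100+260 = 360 > 90
Round 3 — N19 snaps.
  N19 sheds 360 kN: no online neighbours, lost.
No further breaks.

110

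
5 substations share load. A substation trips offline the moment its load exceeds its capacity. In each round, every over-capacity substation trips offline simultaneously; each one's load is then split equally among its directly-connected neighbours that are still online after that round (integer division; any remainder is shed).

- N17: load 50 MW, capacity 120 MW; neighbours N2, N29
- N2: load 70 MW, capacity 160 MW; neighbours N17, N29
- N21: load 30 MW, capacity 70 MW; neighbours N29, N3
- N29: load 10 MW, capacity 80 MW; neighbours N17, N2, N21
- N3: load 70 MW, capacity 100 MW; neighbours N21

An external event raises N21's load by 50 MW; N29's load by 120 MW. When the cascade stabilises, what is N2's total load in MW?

Round 1 — N21 at 80 > 70; N29 at 130 > 80. N21, N29 trip offline.
  N21 sheds 80 MW to N3: 80 each.
    N3: 70+80 = 150 > 100
  N29 sheds 130 MW to N17, N2: 65 each.
    N17: 50+65 = 115 ≤ 120
    N2: 70+65 = 135 ≤ 160
Round 2 — N3 trips offline.
  N3 sheds 150 MW: no online neighbours, lost.
No further trips.

135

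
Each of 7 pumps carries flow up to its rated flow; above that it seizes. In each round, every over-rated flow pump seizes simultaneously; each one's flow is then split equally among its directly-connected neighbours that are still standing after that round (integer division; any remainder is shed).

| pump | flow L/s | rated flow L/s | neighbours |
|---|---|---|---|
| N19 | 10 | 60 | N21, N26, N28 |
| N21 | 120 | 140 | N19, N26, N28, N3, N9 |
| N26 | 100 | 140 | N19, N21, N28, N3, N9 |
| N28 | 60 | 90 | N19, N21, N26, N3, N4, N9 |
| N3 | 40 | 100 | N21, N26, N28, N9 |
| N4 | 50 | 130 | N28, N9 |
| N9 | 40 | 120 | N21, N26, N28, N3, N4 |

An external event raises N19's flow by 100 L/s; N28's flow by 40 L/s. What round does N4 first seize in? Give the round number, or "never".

Round 1 — N19 at 110 > 60; N28 at 100 > 90. N19, N28 seize.
  N19 sheds 110 L/s to N21, N26: 55 each.
    N21: 120+55 = 175 > 140
    N26: 100+55 = 155 > 140
  N28 sheds 100 L/s to N21, N26, N3, N4, N9: 20 each.
    N21: 175+20 = 195 > 140
    N26: 155+20 = 175 > 140
    N3: 40+20 = 60 ≤ 100
    N4: 50+20 = 70 ≤ 130
    N9: 40+20 = 60 ≤ 120
Round 2 — N21, N26 seize.
  N21 sheds 195 L/s to N3, N9: 97 each (1 lost).
    N3: 60+97 = 157 > 100
    N9: 60+97 = 157 > 120
  N26 sheds 175 L/s to N3, N9: 87 each (1 lost).
    N3: 157+87 = 244 > 100
    N9: 157+87 = 244 > 120
Round 3 — N3, N9 seize.
  N3 sheds 244 L/s: no online neighbours, lost.
  N9 sheds 244 L/s to N4: 244 each.
    N4: 70+244 = 314 > 130
Round 4 — N4 seizes.
  N4 sheds 314 L/s: no online neighbours, lost.
No further seizures.

4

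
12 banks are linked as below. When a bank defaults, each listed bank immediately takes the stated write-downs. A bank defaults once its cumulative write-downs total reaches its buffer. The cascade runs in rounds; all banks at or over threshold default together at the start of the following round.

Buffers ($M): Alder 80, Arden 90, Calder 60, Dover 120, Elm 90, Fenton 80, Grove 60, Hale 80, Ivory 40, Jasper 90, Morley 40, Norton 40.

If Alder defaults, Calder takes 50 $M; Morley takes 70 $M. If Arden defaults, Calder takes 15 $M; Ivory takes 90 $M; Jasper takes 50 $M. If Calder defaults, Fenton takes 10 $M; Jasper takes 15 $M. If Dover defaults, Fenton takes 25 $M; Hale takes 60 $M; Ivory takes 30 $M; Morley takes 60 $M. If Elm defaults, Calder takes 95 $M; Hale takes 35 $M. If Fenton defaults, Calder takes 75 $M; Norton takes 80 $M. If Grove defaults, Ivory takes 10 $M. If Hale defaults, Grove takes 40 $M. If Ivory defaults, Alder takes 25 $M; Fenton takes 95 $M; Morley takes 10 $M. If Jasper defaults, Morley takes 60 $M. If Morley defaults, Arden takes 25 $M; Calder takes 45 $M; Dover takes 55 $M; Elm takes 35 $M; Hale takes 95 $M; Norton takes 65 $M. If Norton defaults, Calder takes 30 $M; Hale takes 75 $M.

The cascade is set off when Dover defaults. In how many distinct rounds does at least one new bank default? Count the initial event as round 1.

4

Round 1 — Dover defaults (initial).
  Fenton: +25 → 25 < 80
  Hale: +60 → 60 < 80
  Ivory: +30 → 30 < 40
  Morley: +60 → 60 ≥ 40
Round 2 — Morley defaults.
  Arden: +25 → 25 < 90
  Calder: +45 → 45 < 60
  Elm: +35 → 35 < 90
  Hale: +95 → 155 ≥ 80
  Norton: +65 → 65 ≥ 40
Round 3 — Hale, Norton default.
  Calder: +30 → 75 ≥ 60
  Grove: +40 → 40 < 60
Round 4 — Calder defaults.
  Fenton: +10 → 35 < 80
  Jasper: +15 → 15 < 90
No further defaults.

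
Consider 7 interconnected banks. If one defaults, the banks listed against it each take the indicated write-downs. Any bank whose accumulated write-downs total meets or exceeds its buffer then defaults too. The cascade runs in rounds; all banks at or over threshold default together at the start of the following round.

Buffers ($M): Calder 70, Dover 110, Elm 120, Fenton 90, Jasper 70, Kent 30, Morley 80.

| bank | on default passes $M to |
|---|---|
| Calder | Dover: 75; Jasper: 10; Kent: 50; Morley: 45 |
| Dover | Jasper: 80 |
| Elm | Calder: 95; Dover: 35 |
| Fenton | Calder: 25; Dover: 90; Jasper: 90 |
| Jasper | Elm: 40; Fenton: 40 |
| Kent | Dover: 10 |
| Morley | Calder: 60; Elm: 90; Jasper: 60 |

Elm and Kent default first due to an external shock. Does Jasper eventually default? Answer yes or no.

Round 1 — Elm, Kent default (initial).
  Calder: +95 → 95 ≥ 70
  Dover: +35+10 → 45 < 110
Round 2 — Calder defaults.
  Dover: +75 → 120 ≥ 110
  Jasper: +10 → 10 < 70
  Morley: +45 → 45 < 80
Round 3 — Dover defaults.
  Jasper: +80 → 90 ≥ 70
Round 4 — Jasper defaults.
  Fenton: +40 → 40 < 90
No further defaults.

yes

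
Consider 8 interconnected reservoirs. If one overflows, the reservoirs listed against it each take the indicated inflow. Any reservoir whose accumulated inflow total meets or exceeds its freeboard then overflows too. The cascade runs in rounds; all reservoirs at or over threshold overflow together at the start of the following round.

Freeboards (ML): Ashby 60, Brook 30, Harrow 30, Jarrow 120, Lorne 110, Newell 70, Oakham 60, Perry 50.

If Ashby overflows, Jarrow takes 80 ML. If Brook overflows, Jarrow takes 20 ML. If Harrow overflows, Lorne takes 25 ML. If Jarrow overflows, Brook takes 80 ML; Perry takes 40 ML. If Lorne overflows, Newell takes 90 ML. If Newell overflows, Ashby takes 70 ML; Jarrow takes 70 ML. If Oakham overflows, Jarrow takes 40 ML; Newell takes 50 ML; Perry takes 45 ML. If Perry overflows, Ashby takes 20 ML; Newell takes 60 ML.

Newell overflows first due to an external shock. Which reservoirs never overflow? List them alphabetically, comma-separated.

Round 1 — Newell overflows (initial).
  Ashby: +70 → 70 ≥ 60
  Jarrow: +70 → 70 < 120
Round 2 — Ashby overflows.
  Jarrow: +80 → 150 ≥ 120
Round 3 — Jarrow overflows.
  Brook: +80 → 80 ≥ 30
  Perry: +40 → 40 < 50
Round 4 — Brook overflows.
No further overflows.

Harrow, Lorne, Oakham, Perry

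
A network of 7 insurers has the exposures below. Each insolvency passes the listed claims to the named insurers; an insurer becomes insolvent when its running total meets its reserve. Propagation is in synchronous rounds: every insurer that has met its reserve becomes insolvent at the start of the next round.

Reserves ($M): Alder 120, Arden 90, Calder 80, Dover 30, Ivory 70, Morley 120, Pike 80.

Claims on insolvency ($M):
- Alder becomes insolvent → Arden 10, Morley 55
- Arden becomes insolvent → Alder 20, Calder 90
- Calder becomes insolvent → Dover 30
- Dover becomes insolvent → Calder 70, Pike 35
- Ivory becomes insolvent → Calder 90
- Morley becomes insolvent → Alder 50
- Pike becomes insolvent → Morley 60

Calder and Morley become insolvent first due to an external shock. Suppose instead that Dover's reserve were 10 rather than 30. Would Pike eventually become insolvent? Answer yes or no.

no

With Dover's reserve at 10:
Round 1 — Calder, Morley become insolvent (initial).
  Alder: +50 → 50 < 120
  Dover: +30 → 30 ≥ 10
Round 2 — Dover becomes insolvent.
  Pike: +35 → 35 < 80
No further insolvencies.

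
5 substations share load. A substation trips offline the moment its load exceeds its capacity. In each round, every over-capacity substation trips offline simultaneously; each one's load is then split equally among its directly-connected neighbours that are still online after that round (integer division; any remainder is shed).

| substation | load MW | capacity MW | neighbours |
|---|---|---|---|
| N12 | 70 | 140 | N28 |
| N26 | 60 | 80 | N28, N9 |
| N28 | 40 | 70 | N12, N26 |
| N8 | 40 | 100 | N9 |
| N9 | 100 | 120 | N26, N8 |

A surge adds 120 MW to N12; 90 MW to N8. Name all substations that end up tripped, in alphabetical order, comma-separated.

N12, N26, N28, N8, N9

Round 1 — N12 at 190 > 140; N8 at 130 > 100. N12, N8 trip offline.
  N12 sheds 190 MW to N28: 190 each.
    N28: 40+190 = 230 > 70
  N8 sheds 130 MW to N9: 130 each.
    N9: 100+130 = 230 > 120
Round 2 — N28, N9 trip offline.
  N28 sheds 230 MW to N26: 230 each.
    N26: 60+230 = 290 > 80
  N9 sheds 230 MW to N26: 230 each.
    N26: 290+230 = 520 > 80
Round 3 — N26 trips offline.
  N26 sheds 520 MW: no online neighbours, lost.
No further trips.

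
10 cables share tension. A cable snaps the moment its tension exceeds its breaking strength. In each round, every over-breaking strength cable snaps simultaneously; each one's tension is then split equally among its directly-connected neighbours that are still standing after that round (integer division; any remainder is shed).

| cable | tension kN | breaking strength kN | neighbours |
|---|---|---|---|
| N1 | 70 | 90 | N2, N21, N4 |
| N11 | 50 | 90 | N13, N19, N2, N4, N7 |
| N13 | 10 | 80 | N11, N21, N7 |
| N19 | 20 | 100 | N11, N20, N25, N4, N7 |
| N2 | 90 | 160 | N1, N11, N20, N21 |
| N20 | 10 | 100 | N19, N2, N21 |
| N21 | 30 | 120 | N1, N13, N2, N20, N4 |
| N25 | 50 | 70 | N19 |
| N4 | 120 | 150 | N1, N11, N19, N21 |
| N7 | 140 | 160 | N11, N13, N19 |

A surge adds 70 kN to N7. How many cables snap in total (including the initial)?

Round 1 — N7 at 210 > 160. N7 snaps.
  N7 sheds 210 kN to N11, N13, N19: 70 each.
    N11: 50+70 = 120 > 90
    N13: 10+70 = 80 ≤ 80
    N19: 20+70 = 90 ≤ 100
Round 2 — N11 snaps.
  N11 sheds 120 kN to N13, N19, N2, N4: 30 each.
    N13: 80+30 = 110 > 80
    N19: 90+30 = 120 > 100
    N2: 90+30 = 120 ≤ 160
    N4: 120+30 = 150 ≤ 150
Round 3 — N13, N19 snap.
  N13 sheds 110 kN to N21: 110 each.
    N21: 30+110 = 140 > 120
  N19 sheds 120 kN to N20, N25, N4: 40 each.
    N20: 10+40 = 50 ≤ 100
    N25: 50+40 = 90 > 70
    N4: 150+40 = 190 > 150
Round 4 — N21, N25, N4 snap.
  N21 sheds 140 kN to N1, N2, N20: 46 each (2 lost).
    N1: 70+46 = 116 > 90
    N2: 120+46 = 166 > 160
    N20: 50+46 = 96 ≤ 100
  N25 sheds 90 kN: no online neighbours, lost.
  N4 sheds 190 kN to N1: 190 each.
    N1: 116+190 = 306 > 90
Round 5 — N1, N2 snap.
  N1 sheds 306 kN: no online neighbours, lost.
  N2 sheds 166 kN to N20: 166 each.
    N20: 96+166 = 262 > 100
Round 6 — N20 snaps.
  N20 sheds 262 kN: no online neighbours, lost.
No further breaks.

10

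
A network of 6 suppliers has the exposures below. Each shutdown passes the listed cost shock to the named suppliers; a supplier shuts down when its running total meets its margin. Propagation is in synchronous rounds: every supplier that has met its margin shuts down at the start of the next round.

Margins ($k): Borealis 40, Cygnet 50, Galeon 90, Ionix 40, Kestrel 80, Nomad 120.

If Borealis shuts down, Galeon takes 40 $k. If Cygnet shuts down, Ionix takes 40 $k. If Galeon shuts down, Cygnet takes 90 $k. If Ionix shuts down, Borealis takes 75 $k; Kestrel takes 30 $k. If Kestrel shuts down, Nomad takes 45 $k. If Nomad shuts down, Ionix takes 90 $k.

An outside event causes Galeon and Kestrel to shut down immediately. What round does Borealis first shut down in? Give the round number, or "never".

Round 1 — Galeon, Kestrel shut down (initial).
  Cygnet: +90 → 90 ≥ 50
  Nomad: +45 → 45 < 120
Round 2 — Cygnet shuts down.
  Ionix: +40 → 40 ≥ 40
Round 3 — Ionix shuts down.
  Borealis: +75 → 75 ≥ 40
Round 4 — Borealis shuts down.
No further shutdowns.

4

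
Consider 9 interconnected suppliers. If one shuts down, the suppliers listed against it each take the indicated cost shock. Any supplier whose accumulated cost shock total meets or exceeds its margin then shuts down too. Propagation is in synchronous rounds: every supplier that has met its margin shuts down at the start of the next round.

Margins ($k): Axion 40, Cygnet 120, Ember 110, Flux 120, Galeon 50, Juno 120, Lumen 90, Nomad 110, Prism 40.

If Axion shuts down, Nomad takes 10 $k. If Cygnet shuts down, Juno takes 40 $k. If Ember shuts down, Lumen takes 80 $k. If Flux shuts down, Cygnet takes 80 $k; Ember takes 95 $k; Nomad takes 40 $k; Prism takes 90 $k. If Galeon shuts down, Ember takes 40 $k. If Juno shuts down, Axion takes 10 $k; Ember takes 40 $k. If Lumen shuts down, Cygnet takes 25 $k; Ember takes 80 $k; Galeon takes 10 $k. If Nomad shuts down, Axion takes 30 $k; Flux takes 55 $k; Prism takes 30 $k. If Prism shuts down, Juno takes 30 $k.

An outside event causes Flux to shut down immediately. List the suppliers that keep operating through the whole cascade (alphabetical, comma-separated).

Axion, Cygnet, Ember, Galeon, Juno, Lumen, Nomad

Round 1 — Flux shuts down (initial).
  Cygnet: +80 → 80 < 120
  Ember: +95 → 95 < 110
  Nomad: +40 → 40 < 110
  Prism: +90 → 90 ≥ 40
Round 2 — Prism shuts down.
  Juno: +30 → 30 < 120
No further shutdowns.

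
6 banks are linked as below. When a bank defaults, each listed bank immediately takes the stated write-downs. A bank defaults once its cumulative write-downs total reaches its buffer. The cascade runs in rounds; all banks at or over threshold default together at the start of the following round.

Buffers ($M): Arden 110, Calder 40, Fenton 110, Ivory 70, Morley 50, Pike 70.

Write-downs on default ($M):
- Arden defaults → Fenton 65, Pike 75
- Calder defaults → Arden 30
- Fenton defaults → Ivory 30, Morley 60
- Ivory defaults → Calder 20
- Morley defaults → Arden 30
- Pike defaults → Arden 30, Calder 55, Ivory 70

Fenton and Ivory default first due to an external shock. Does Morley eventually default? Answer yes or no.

Round 1 — Fenton, Ivory default (initial).
  Calder: +20 → 20 < 40
  Morley: +60 → 60 ≥ 50
Round 2 — Morley defaults.
  Arden: +30 → 30 < 110
No further defaults.

yes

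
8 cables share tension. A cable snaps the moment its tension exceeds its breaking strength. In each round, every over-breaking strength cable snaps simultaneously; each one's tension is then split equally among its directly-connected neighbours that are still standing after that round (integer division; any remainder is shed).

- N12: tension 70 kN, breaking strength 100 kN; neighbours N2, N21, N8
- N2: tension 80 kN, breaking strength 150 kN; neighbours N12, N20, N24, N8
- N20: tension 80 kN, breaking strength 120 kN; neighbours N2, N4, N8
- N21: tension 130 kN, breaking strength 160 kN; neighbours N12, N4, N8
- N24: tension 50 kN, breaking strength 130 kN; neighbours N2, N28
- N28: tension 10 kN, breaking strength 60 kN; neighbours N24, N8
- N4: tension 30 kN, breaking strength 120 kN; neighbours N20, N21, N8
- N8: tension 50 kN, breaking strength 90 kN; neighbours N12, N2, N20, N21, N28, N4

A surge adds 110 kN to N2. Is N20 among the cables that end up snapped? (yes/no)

yes

Round 1 — N2 at 190 > 150. N2 snaps.
  N2 sheds 190 kN to N12, N20, N24, N8: 47 each (2 lost).
    N12: 70+47 = 117 > 100
    N20: 80+47 = 127 > 120
    N24: 50+47 = 97 ≤ 130
    N8: 50+47 = 97 > 90
Round 2 — N12, N20, N8 snap.
  N12 sheds 117 kN to N21: 117 each.
    N21: 130+117 = 247 > 160
  N20 sheds 127 kN to N4: 127 each.
    N4: 30+127 = 157 > 120
  N8 sheds 97 kN to N21, N28, N4: 32 each (1 lost).
    N21: 247+32 = 279 > 160
    N28: 10+32 = 42 ≤ 60
    N4: 157+32 = 189 > 120
Round 3 — N21, N4 snap.
  N21 sheds 279 kN: no online neighbours, lost.
  N4 sheds 189 kN: no online neighbours, lost.
No further breaks.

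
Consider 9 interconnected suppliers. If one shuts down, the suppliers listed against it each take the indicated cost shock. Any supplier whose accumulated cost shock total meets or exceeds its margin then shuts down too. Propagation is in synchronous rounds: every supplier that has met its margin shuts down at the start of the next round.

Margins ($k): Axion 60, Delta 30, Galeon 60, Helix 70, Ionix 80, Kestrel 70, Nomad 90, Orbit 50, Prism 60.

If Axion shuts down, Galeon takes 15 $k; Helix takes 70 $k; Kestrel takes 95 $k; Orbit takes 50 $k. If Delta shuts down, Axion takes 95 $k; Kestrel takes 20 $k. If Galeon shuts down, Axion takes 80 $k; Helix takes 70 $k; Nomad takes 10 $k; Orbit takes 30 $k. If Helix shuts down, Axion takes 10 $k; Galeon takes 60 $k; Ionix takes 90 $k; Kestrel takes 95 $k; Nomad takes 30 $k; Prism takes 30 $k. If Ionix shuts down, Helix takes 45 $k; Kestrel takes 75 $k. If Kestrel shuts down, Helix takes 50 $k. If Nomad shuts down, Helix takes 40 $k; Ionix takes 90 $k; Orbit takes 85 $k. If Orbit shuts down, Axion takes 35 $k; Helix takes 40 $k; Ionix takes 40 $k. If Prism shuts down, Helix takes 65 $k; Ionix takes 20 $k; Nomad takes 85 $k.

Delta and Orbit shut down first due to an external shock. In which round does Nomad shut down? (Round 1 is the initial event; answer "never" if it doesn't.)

never

Round 1 — Delta, Orbit shut down (initial).
  Axion: +95+35 → 130 ≥ 60
  Helix: +40 → 40 < 70
  Ionix: +40 → 40 < 80
  Kestrel: +20 → 20 < 70
Round 2 — Axion shuts down.
  Galeon: +15 → 15 < 60
  Helix: +70 → 110 ≥ 70
  Kestrel: +95 → 115 ≥ 70
Round 3 — Helix, Kestrel shut down.
  Galeon: +60 → 75 ≥ 60
  Ionix: +90 → 130 ≥ 80
  Nomad: +30 → 30 < 90
  Prism: +30 → 30 < 60
Round 4 — Galeon, Ionix shut down.
  Nomad: +10 → 40 < 90
No further shutdowns.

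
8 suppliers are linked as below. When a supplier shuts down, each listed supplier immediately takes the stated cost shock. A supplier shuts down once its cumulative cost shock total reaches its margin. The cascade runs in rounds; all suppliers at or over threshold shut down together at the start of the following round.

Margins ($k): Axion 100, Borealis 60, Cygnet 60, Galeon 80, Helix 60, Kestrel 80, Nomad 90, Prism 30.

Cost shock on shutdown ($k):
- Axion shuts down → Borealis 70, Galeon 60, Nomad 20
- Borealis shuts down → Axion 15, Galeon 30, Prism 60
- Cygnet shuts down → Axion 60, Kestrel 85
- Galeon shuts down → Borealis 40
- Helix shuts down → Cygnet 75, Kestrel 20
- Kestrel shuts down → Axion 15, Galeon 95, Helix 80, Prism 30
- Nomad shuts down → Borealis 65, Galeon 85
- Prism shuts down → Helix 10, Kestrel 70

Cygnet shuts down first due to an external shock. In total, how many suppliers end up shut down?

5

Round 1 — Cygnet shuts down (initial).
  Axion: +60 → 60 < 100
  Kestrel: +85 → 85 ≥ 80
Round 2 — Kestrel shuts down.
  Axion: +15 → 75 < 100
  Galeon: +95 → 95 ≥ 80
  Helix: +80 → 80 ≥ 60
  Prism: +30 → 30 ≥ 30
Round 3 — Galeon, Helix, Prism shut down.
  Borealis: +40 → 40 < 60
No further shutdowns.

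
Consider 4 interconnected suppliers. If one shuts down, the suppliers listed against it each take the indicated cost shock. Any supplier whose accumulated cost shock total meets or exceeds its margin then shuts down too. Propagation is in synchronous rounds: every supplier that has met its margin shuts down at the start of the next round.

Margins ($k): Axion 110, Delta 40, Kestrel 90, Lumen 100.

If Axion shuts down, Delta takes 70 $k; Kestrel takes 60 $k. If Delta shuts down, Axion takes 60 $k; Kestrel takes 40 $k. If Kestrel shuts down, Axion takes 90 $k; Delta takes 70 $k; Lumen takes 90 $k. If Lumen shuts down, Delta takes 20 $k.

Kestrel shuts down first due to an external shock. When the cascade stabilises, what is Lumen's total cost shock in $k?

Round 1 — Kestrel shuts down (initial).
  Axion: +90 → 90 < 110
  Delta: +70 → 70 ≥ 40
  Lumen: +90 → 90 < 100
Round 2 — Delta shuts down.
  Axion: +60 → 150 ≥ 110
Round 3 — Axion shuts down.
No further shutdowns.

90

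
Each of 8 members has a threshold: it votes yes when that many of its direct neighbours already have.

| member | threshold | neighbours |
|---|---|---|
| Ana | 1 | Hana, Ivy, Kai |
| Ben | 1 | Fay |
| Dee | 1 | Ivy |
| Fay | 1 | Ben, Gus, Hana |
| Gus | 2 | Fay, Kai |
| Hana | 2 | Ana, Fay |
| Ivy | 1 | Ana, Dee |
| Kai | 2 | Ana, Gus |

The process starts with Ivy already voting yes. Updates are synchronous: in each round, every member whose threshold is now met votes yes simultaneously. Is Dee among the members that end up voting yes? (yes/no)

yes

Round 1 — Ivy votes yes (initial).
Round 2 — checking thresholds:
  Ana: 1 of 3 neighbours ≥ 1, votes yes.
  Dee: 1 of 1 neighbours ≥ 1, votes yes.
Round 3 — no new yes votes; cascade stops.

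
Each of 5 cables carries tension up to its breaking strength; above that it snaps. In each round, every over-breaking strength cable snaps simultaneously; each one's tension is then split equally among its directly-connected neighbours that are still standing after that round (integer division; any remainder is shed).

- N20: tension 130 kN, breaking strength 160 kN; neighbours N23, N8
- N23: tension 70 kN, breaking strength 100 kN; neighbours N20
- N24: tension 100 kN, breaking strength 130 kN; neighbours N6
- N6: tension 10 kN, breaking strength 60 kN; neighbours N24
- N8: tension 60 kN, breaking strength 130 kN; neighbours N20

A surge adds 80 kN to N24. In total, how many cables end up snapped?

2

Round 1 — N24 at 180 > 130. N24 snaps.
  N24 sheds 180 kN to N6: 180 each.
    N6: 10+180 = 190 > 60
Round 2 — N6 snaps.
  N6 sheds 190 kN: no online neighbours, lost.
No further breaks.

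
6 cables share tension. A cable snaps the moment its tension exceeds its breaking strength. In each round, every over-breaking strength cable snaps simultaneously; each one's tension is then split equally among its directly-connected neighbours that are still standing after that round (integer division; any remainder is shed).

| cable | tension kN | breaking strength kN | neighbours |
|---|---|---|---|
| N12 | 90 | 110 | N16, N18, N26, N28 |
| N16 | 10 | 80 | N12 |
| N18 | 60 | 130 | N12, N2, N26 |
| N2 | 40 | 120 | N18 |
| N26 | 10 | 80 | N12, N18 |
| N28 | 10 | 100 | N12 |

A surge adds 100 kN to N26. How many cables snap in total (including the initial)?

4

Round 1 — N26 at 110 > 80. N26 snaps.
  N26 sheds 110 kN to N12, N18: 55 each.
    N12: 90+55 = 145 > 110
    N18: 60+55 = 115 ≤ 130
Round 2 — N12 snaps.
  N12 sheds 145 kN to N16, N18, N28: 48 each (1 lost).
    N16: 10+48 = 58 ≤ 80
    N18: 115+48 = 163 > 130
    N28: 10+48 = 58 ≤ 100
Round 3 — N18 snaps.
  N18 sheds 163 kN to N2: 163 each.
    N2: 40+163 = 203 > 120
Round 4 — N2 snaps.
  N2 sheds 203 kN: no online neighbours, lost.
No further breaks.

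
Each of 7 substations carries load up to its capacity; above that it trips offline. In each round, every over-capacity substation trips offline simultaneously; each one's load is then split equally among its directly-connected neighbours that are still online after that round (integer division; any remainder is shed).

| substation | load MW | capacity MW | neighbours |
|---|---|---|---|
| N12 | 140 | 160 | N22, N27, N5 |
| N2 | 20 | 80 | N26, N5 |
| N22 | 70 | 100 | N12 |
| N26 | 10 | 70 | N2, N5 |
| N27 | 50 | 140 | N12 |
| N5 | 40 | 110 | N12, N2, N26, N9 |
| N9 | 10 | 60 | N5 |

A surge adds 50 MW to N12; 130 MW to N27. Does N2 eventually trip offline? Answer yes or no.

Round 1 — N12 at 190 > 160; N27 at 180 > 140. N12, N27 trip offline.
  N12 sheds 190 MW to N22, N5: 95 each.
    N22: 70+95 = 165 > 100
    N5: 40+95 = 135 > 110
  N27 sheds 180 MW: no online neighbours, lost.
Round 2 — N22, N5 trip offline.
  N22 sheds 165 MW: no online neighbours, lost.
  N5 sheds 135 MW to N2, N26, N9: 45 each.
    N2: 20+45 = 65 ≤ 80
    N26: 10+45 = 55 ≤ 70
    N9: 10+45 = 55 ≤ 60
No further trips.

no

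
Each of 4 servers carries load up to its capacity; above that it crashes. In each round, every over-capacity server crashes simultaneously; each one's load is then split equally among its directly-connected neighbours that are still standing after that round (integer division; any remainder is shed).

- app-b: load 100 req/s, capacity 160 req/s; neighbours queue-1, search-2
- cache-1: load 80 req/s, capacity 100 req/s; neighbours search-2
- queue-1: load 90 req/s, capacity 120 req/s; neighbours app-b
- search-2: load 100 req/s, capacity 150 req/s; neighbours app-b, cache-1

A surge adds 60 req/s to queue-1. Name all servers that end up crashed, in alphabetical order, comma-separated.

app-b, cache-1, queue-1, search-2

Round 1 — queue-1 at 150 > 120. queue-1 crashes.
  queue-1 sheds 150 req/s to app-b: 150 each.
    app-b: 100+150 = 250 > 160
Round 2 — app-b crashes.
  app-b sheds 250 req/s to search-2: 250 each.
    search-2: 100+250 = 350 > 150
Round 3 — search-2 crashes.
  search-2 sheds 350 req/s to cache-1: 350 each.
    cache-1: 80+350 = 430 > 100
Round 4 — cache-1 crashes.
  cache-1 sheds 430 req/s: no online neighbours, lost.
No further crashes.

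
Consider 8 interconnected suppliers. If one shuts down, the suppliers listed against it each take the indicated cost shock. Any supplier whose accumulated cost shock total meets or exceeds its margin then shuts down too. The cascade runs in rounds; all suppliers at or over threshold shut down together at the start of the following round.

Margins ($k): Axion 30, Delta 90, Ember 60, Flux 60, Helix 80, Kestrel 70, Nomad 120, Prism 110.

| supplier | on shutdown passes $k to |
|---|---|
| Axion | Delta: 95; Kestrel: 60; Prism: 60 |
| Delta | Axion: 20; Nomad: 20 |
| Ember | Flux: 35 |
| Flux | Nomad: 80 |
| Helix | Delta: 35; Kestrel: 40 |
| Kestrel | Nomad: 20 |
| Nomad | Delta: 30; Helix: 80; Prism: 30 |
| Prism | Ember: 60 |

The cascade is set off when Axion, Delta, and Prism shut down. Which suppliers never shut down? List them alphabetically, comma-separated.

Round 1 — Axion, Delta, Prism shut down (initial).
  Ember: +60 → 60 ≥ 60
  Kestrel: +60 → 60 < 70
  Nomad: +20 → 20 < 120
Round 2 — Ember shuts down.
  Flux: +35 → 35 < 60
No further shutdowns.

Flux, Helix, Kestrel, Nomad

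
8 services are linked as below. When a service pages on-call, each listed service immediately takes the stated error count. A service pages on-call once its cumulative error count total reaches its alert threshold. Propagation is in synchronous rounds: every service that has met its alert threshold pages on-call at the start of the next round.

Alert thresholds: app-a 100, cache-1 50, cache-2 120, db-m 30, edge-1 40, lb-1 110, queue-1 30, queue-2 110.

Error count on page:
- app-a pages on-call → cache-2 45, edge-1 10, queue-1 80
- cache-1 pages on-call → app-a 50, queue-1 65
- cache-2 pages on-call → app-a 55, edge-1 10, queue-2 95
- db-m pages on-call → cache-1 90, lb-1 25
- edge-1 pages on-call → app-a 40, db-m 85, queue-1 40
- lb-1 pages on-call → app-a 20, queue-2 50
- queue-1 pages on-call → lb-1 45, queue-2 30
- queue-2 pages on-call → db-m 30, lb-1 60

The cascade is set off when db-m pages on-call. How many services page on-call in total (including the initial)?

3

Round 1 — db-m pages on-call (initial).
  cache-1: +90 → 90 ≥ 50
  lb-1: +25 → 25 < 110
Round 2 — cache-1 pages on-call.
  app-a: +50 → 50 < 100
  queue-1: +65 → 65 ≥ 30
Round 3 — queue-1 pages on-call.
  lb-1: +45 → 70 < 110
  queue-2: +30 → 30 < 110
No further pages.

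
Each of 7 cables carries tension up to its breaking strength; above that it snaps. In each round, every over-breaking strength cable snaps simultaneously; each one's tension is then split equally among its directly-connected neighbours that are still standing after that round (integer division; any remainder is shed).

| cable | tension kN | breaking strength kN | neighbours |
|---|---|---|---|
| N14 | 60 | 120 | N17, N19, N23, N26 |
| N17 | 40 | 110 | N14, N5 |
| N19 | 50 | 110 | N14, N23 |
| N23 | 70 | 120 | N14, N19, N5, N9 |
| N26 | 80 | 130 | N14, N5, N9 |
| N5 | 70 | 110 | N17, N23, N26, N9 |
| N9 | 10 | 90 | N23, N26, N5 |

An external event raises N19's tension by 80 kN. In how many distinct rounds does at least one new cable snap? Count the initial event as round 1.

Round 1 — N19 at 130 > 110. N19 snaps.
  N19 sheds 130 kN to N14, N23: 65 each.
    N14: 60+65 = 125 > 120
    N23: 70+65 = 135 > 120
Round 2 — N14, N23 snap.
  N14 sheds 125 kN to N17, N26: 62 each (1 lost).
    N17: 40+62 = 102 ≤ 110
    N26: 80+62 = 142 > 130
  N23 sheds 135 kN to N5, N9: 67 each (1 lost).
    N5: 70+67 = 137 > 110
    N9: 10+67 = 77 ≤ 90
Round 3 — N26, N5 snap.
  N26 sheds 142 kN to N9: 142 each.
    N9: 77+142 = 219 > 90
  N5 sheds 137 kN to N17, N9: 68 each (1 lost).
    N17: 102+68 = 170 > 110
    N9: 219+68 = 287 > 90
Round 4 — N17, N9 snap.
  N17 sheds 170 kN: no online neighbours, lost.
  N9 sheds 287 kN: no online neighbours, lost.
No further breaks.

4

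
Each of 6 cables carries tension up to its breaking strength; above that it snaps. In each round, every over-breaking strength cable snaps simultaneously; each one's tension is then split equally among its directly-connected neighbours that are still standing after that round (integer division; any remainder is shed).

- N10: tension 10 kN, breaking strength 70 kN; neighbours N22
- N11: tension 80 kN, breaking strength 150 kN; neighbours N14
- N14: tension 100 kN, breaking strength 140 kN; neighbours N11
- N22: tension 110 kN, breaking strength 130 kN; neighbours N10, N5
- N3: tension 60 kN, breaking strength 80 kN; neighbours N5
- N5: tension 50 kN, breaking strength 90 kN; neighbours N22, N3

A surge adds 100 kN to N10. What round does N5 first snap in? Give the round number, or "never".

3

Round 1 — N10 at 110 > 70. N10 snaps.
  N10 sheds 110 kN to N22: 110 each.
    N22: 110+110 = 220 > 130
Round 2 — N22 snaps.
  N22 sheds 220 kN to N5: 220 each.
    N5: 50+220 = 270 > 90
Round 3 — N5 snaps.
  N5 sheds 270 kN to N3: 270 each.
    N3: 60+270 = 330 > 80
Round 4 — N3 snaps.
  N3 sheds 330 kN: no online neighbours, lost.
No further breaks.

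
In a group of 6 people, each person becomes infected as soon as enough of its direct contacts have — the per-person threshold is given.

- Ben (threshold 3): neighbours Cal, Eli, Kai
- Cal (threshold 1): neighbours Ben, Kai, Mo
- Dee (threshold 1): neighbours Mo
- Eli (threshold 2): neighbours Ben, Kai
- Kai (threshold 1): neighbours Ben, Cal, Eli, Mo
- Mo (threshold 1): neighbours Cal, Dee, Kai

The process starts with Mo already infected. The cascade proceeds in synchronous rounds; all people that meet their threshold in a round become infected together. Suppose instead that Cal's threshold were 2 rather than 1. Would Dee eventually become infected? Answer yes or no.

With Cal's threshold at 2:
Round 1 — Mo becomes infected (initial).
Round 2 — checking thresholds:
  Cal: 1 of 3 neighbours < 2, not yet.
  Dee: 1 of 1 neighbours ≥ 1, becomes infected.
  Kai: 1 of 4 neighbours ≥ 1, becomes infected.
Round 3 — checking thresholds:
  Ben: 1 of 3 neighbours < 3, not yet.
  Cal: 2 of 3 neighbours ≥ 2, becomes infected.
  Eli: 1 of 2 neighbours < 2, not yet.
Round 4 — no new infections; cascade stops.

yes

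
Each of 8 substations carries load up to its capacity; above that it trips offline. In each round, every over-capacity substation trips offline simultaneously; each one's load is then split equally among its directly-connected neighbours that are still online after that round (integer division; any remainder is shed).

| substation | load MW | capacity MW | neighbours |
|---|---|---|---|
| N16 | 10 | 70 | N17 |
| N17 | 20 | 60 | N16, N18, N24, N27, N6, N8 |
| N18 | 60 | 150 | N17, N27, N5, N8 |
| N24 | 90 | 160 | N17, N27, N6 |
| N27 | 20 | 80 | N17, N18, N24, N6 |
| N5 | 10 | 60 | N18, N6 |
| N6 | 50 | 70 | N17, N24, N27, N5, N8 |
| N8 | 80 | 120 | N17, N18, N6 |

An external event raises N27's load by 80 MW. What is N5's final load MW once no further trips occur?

28

Round 1 — N27 at 100 > 80. N27 trips offline.
  N27 sheds 100 MW to N17, N18, N24, N6: 25 each.
    N17: 20+25 = 45 ≤ 60
    N18: 60+25 = 85 ≤ 150
    N24: 90+25 = 115 ≤ 160
    N6: 50+25 = 75 > 70
Round 2 — N6 trips offline.
  N6 sheds 75 MW to N17, N24, N5, N8: 18 each (3 lost).
    N17: 45+18 = 63 > 60
    N24: 115+18 = 133 ≤ 160
    N5: 10+18 = 28 ≤ 60
    N8: 80+18 = 98 ≤ 120
Round 3 — N17 trips offline.
  N17 sheds 63 MW to N16, N18, N24, N8: 15 each (3 lost).
    N16: 10+15 = 25 ≤ 70
    N18: 85+15 = 100 ≤ 150
    N24: 133+15 = 148 ≤ 160
    N8: 98+15 = 113 ≤ 120
No further trips.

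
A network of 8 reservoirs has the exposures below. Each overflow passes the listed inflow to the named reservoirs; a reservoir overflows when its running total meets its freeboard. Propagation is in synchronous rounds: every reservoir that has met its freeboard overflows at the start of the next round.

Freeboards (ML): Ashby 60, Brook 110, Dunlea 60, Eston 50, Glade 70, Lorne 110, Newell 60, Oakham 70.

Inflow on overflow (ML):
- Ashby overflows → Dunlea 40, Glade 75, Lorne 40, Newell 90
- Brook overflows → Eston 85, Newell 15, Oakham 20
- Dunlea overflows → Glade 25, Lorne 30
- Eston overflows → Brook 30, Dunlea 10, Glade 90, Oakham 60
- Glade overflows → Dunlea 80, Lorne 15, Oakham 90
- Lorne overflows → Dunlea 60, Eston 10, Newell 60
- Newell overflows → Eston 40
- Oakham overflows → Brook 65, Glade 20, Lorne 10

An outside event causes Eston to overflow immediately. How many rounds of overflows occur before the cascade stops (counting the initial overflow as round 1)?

3

Round 1 — Eston overflows (initial).
  Brook: +30 → 30 < 110
  Dunlea: +10 → 10 < 60
  Glade: +90 → 90 ≥ 70
  Oakham: +60 → 60 < 70
Round 2 — Glade overflows.
  Dunlea: +80 → 90 ≥ 60
  Lorne: +15 → 15 < 110
  Oakham: +90 → 150 ≥ 70
Round 3 — Dunlea, Oakham overflow.
  Brook: +65 → 95 < 110
  Lorne: +30+10 → 55 < 110
No further overflows.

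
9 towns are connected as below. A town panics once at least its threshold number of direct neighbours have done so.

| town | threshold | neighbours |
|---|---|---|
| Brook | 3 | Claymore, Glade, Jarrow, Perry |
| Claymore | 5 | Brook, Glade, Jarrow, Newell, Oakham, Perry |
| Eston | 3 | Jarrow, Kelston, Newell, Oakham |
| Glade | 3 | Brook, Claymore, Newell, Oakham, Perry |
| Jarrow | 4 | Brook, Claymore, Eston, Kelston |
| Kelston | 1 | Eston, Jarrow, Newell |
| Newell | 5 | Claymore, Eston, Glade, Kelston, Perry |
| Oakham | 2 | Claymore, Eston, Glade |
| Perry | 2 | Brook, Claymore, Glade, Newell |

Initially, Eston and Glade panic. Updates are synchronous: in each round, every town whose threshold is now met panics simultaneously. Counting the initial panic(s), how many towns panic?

4

Round 1 — Eston, Glade panic (initial).
Round 2 — checking thresholds:
  Brook: 1 of 4 neighbours < 3, below threshold.
  Claymore: 1 of 6 neighbours < 5, below threshold.
  Jarrow: 1 of 4 neighbours < 4, below threshold.
  Kelston: 1 of 3 neighbours ≥ 1, panics.
  Newell: 2 of 5 neighbours < 5, below threshold.
  Oakham: 2 of 3 neighbours ≥ 2, panics.
  Perry: 1 of 4 neighbours < 2, below threshold.
Round 3 — no new panics; cascade stops.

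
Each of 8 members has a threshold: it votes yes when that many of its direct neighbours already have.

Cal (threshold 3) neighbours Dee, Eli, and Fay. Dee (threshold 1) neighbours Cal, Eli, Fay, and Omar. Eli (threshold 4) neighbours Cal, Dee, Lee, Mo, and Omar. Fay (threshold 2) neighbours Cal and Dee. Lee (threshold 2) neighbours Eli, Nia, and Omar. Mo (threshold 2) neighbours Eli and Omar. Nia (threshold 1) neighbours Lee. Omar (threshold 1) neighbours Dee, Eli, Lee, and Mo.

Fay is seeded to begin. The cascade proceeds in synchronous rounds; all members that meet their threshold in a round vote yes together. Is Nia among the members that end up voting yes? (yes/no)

Round 1 — Fay votes yes (initial).
Round 2 — checking thresholds:
  Cal: 1 of 3 neighbours < 3, holds.
  Dee: 1 of 4 neighbours ≥ 1, votes yes.
Round 3 — checking thresholds:
  Cal: 2 of 3 neighbours < 3, holds.
  Eli: 1 of 5 neighbours < 4, holds.
  Omar: 1 of 4 neighbours ≥ 1, votes yes.
Round 4 — no new yes votes; cascade stops.

no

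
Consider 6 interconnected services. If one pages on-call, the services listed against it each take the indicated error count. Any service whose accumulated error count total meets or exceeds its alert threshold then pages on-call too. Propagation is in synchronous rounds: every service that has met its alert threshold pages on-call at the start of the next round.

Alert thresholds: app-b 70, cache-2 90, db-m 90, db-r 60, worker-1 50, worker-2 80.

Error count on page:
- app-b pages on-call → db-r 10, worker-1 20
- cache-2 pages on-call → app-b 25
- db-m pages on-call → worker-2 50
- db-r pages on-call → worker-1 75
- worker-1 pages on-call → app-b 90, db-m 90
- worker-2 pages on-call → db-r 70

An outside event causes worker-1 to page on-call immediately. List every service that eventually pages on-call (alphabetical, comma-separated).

app-b, db-m, worker-1

Round 1 — worker-1 pages on-call (initial).
  app-b: +90 → 90 ≥ 70
  db-m: +90 → 90 ≥ 90
Round 2 — app-b, db-m page on-call.
  db-r: +10 → 10 < 60
  worker-2: +50 → 50 < 80
No further pages.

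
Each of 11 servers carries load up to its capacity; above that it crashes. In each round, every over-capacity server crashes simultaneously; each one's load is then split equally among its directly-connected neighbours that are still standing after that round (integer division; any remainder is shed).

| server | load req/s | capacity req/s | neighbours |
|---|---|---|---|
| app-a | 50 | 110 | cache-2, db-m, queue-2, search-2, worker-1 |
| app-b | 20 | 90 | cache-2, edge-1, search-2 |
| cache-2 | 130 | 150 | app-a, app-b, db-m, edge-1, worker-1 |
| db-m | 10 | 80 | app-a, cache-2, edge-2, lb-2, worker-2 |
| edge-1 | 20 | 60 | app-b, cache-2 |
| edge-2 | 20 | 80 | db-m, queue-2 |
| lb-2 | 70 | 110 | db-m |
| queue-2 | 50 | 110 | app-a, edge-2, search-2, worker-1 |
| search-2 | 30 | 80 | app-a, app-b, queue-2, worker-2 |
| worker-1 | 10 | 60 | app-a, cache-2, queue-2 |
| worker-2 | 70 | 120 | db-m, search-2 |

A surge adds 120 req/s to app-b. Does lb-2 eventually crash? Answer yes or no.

no

Round 1 — app-b at 140 > 90. app-b crashes.
  app-b sheds 140 req/s to cache-2, edge-1, search-2: 46 each (2 lost).
    cache-2: 130+46 = 176 > 150
    edge-1: 20+46 = 66 > 60
    search-2: 30+46 = 76 ≤ 80
Round 2 — cache-2, edge-1 crash.
  cache-2 sheds 176 req/s to app-a, db-m, worker-1: 58 each (2 lost).
    app-a: 50+58 = 108 ≤ 110
    db-m: 10+58 = 68 ≤ 80
    worker-1: 10+58 = 68 > 60
  edge-1 sheds 66 req/s: no online neighbours, lost.
Round 3 — worker-1 crashes.
  worker-1 sheds 68 req/s to app-a, queue-2: 34 each.
    app-a: 108+34 = 142 > 110
    queue-2: 50+34 = 84 ≤ 110
Round 4 — app-a crashes.
  app-a sheds 142 req/s to db-m, queue-2, search-2: 47 each (1 lost).
    db-m: 68+47 = 115 > 80
    queue-2: 84+47 = 131 > 110
    search-2: 76+47 = 123 > 80
Round 5 — db-m, queue-2, search-2 crash.
  db-m sheds 115 req/s to edge-2, lb-2, worker-2: 38 each (1 lost).
    edge-2: 20+38 = 58 ≤ 80
    lb-2: 70+38 = 108 ≤ 110
    worker-2: 70+38 = 108 ≤ 120
  queue-2 sheds 131 req/s to edge-2: 131 each.
    edge-2: 58+131 = 189 > 80
  search-2 sheds 123 req/s to worker-2: 123 each.
    worker-2: 108+123 = 231 > 120
Round 6 — edge-2, worker-2 crash.
  edge-2 sheds 189 req/s: no online neighbours, lost.
  worker-2 sheds 231 req/s: no online neighbours, lost.
No further crashes.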